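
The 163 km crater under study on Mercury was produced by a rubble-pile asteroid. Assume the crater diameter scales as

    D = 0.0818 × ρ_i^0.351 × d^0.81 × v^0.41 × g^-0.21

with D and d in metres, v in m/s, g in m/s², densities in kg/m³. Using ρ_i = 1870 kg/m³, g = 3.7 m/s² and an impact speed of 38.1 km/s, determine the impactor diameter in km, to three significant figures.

Rearranging for d: d = [D / (0.0818 · 1870^0.351 · 38100^0.41 · 3.7^-0.21)]^(1/0.81).
D = 163000 m.
1870^0.351 = 14.07
38100^0.41 = 75.54
3.7^-0.21 = 0.7598
Denominator = 0.0818 × 14.07 × 75.54 × 0.7598 = 66.06
D / 66.06 = 163000 / 66.06 = 2467
d = 2467^(1/0.81) = 2467^1.2346 = 15416 m

d ≈ 15.4 km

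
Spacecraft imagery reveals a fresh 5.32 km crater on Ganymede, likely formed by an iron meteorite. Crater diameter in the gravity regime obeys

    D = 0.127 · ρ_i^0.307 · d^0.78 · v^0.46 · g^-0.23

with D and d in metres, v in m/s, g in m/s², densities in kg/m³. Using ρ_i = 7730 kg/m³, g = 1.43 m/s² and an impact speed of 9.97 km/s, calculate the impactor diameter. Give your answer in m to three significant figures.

Rearranging for d: d = [D / (0.127 · 7730^0.307 · 9970^0.46 · 1.43^-0.23)]^(1/0.78).
D = 5320 m.
7730^0.307 = 15.62
9970^0.46 = 69.09
1.43^-0.23 = 0.9210
Denominator = 0.127 × 15.62 × 69.09 × 0.9210 = 126.2
D / 126.2 = 5320 / 126.2 = 42.16
d = 42.16^(1/0.78) = 42.16^1.2821 = 121.1 m

d ≈ 121 m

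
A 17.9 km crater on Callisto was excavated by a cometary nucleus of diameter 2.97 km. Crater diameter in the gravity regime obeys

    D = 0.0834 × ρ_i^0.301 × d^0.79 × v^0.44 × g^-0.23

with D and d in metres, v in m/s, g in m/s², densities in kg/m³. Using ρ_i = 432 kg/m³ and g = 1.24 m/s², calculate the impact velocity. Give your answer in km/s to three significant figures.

Rearranging for v: v = [D / (0.0834 · 432^0.301 · 2970^0.79 · 1.24^-0.23)]^(1/0.44).
D = 17900 m.
432^0.301 = 6.213
2970^0.79 = 554.0
1.24^-0.23 = 0.9517
Denominator = 0.0834 × 6.213 × 554.0 × 0.9517 = 273.2
D / 273.2 = 17900 / 273.2 = 65.52
v = 65.52^(1/0.44) = 65.52^2.2727 = 13430 m/s

v ≈ 13.4 km/s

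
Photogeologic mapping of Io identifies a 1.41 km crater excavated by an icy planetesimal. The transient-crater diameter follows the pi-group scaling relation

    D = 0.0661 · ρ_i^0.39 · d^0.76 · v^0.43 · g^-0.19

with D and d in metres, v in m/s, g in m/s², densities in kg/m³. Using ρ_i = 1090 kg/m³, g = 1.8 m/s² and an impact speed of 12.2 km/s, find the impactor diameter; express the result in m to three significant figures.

Rearranging for d: d = [D / (0.0661 · 1090^0.39 · 12200^0.43 · 1.8^-0.19)]^(1/0.76).
D = 1410 m.
1090^0.39 = 15.30
12200^0.43 = 57.17
1.8^-0.19 = 0.8943
Denominator = 0.0661 × 15.30 × 57.17 × 0.8943 = 51.71
D / 51.71 = 1410 / 51.71 = 27.27
d = 27.27^(1/0.76) = 27.27^1.3158 = 77.46 m

d ≈ 77.5 m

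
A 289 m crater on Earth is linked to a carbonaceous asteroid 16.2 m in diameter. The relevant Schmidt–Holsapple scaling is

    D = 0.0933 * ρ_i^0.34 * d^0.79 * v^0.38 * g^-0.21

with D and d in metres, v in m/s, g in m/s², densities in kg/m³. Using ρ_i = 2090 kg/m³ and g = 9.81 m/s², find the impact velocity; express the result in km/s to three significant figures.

Rearranging for v: v = [D / (0.0933 · 2090^0.34 · 16.2^0.79 · 9.81^-0.21)]^(1/0.38).
2090^0.34 = 13.45
16.2^0.79 = 9.026
9.81^-0.21 = 0.6191
Denominator = 0.0933 × 13.45 × 9.026 × 0.6191 = 7.012
D / 7.012 = 289 / 7.012 = 41.22
v = 41.22^(1/0.38) = 41.22^2.6316 = 17796 m/s

v ≈ 17.8 km/s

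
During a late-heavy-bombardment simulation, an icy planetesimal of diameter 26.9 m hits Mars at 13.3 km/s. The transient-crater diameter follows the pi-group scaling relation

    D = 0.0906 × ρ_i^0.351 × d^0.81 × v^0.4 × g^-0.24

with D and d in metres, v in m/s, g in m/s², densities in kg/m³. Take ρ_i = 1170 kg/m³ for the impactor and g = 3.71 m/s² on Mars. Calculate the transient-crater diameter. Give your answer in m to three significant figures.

In SI units: v = 13300 m/s.
ρ_i^0.351 = 1170^0.351 = 11.94
d^0.81 = 26.9^0.81 = 14.39
v^0.4 = 13300^0.4 = 44.62
g^-0.24 = 3.71^-0.24 = 0.7300
D = 0.0906 × 11.94 × 14.39 × 44.62 × 0.7300 = 507.0 m

D ≈ 507 m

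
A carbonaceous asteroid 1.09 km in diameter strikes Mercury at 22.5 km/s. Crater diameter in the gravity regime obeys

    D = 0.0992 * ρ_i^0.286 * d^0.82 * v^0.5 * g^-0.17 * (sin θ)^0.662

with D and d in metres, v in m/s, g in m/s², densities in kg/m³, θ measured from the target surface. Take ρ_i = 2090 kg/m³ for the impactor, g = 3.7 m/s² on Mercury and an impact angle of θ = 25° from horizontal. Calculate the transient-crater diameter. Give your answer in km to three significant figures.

In SI units: d = 1090 m, v = 22500 m/s.
ρ_i^0.286 = 2090^0.286 = 8.904
d^0.82 = 1090^0.82 = 309.5
v^0.5 = 22500^0.5 = 150.0
g^-0.17 = 3.7^-0.17 = 0.8006
(sin 25°)^0.662 = 0.4226^0.662 = 0.5654
D = 0.0992 × 8.904 × 309.5 × 150.0 × 0.8006 × 0.5654 = 18562 m
   = 18.56 km

D ≈ 18.6 km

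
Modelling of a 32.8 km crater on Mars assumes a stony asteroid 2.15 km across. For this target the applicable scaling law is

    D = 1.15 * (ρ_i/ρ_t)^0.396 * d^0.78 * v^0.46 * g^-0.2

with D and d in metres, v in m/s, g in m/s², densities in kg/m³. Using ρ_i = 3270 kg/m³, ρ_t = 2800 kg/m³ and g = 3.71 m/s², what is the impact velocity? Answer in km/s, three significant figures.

Rearranging for v: v = [D / (1.15 · (3270/2800)^0.396 · 2150^0.78 · 3.71^-0.2)]^(1/0.46).
D = 32800 m.
(3270/2800)^0.396 = 1.063
2150^0.78 = 397.5
3.71^-0.2 = 0.7694
Denominator = 1.15 × 1.063 × 397.5 × 0.7694 = 373.9
D / 373.9 = 32800 / 373.9 = 87.72
v = 87.72^(1/0.46) = 87.72^2.1739 = 16753 m/s

v ≈ 16.8 km/s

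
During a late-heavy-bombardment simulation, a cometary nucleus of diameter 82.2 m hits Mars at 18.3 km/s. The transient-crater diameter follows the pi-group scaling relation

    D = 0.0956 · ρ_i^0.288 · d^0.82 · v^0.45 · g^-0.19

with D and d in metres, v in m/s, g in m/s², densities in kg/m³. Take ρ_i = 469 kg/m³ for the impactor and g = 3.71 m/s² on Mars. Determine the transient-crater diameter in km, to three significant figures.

D ≈ 1.35 km

In SI units: v = 18300 m/s.
ρ_i^0.288 = 469^0.288 = 5.879
d^0.82 = 82.2^0.82 = 37.17
v^0.45 = 18300^0.45 = 82.81
g^-0.19 = 3.71^-0.19 = 0.7795
D = 0.0956 × 5.879 × 37.17 × 82.81 × 0.7795 = 1349 m
   = 1.349 km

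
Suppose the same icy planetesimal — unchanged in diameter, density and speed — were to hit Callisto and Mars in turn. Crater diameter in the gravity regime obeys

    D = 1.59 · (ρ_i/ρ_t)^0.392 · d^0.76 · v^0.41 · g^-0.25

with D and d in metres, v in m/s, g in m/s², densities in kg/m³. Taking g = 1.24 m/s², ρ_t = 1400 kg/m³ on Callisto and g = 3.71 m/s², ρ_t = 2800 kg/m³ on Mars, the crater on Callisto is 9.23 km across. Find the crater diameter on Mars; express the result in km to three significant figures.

D ≈ 5.35 km

The impactor-only factors (d, v, ρ_i) cancel in the ratio, leaving D_Mars/D_Callisto = (g_Mars/g_Callisto)^-0.25 · (ρ_t,Callisto/ρ_t,Mars)^0.392.
(3.71/1.24)^-0.25 = 2.992^-0.25 = 0.7603
(1400/2800)^0.392 = 0.5000^0.392 = 0.7621
Ratio = 0.7603 × 0.7621 = 0.5794
D_Mars = 0.5794 × 9.23 km = 5.35 km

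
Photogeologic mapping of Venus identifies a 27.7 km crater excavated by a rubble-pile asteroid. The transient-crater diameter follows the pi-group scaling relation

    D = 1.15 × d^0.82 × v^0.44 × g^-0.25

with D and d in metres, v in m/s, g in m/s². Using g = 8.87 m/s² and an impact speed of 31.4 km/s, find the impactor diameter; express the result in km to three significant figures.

d ≈ 1.66 km

Rearranging for d: d = [D / (1.15 · 31400^0.44 · 8.87^-0.25)]^(1/0.82).
D = 27700 m.
31400^0.44 = 95.20
8.87^-0.25 = 0.5795
Denominator = 1.15 × 95.20 × 0.5795 = 63.44
D / 63.44 = 27700 / 63.44 = 436.6
d = 436.6^(1/0.82) = 436.6^1.2195 = 1658 m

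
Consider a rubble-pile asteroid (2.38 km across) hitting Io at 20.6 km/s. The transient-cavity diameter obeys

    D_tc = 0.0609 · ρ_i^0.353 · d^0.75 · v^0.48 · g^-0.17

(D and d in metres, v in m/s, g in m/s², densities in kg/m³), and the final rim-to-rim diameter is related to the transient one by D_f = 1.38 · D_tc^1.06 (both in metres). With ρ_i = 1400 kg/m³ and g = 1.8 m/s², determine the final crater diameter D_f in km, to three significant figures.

In SI: d = 2380 m, v = 20600 m/s.
ρ_i^0.353 = 1400^0.353 = 12.90
d^0.75 = 2380^0.75 = 340.7
v^0.48 = 20600^0.48 = 117.7
g^-0.17 = 1.8^-0.17 = 0.9049
D_tc = 0.0609 × 12.90 × 340.7 × 117.7 × 0.9049 = 28510 m
D_f = 1.38 × (28510)^1.06 = 72808 m
     = 72.81 km

D_f ≈ 72.8 km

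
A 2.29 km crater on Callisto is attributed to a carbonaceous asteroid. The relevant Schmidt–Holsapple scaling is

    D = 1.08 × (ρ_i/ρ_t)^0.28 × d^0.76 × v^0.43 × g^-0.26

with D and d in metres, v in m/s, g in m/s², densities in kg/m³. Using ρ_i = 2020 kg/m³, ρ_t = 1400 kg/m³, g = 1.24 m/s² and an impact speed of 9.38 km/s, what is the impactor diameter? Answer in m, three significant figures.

Rearranging for d: d = [D / (1.08 · (2020/1400)^0.28 · 9380^0.43 · 1.24^-0.26)]^(1/0.76).
D = 2290 m.
(2020/1400)^0.28 = 1.108
9380^0.43 = 51.06
1.24^-0.26 = 0.9456
Denominator = 1.08 × 1.108 × 51.06 × 0.9456 = 57.78
D / 57.78 = 2290 / 57.78 = 39.63
d = 39.63^(1/0.76) = 39.63^1.3158 = 126.7 m

d ≈ 127 m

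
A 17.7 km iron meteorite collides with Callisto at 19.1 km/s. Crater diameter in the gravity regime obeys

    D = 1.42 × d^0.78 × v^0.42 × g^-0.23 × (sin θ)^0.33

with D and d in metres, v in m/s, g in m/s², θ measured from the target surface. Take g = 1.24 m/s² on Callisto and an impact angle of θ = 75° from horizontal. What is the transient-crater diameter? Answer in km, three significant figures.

In SI units: d = 17700 m, v = 19100 m/s.
d^0.78 = 17700^0.78 = 2058
v^0.42 = 19100^0.42 = 62.81
g^-0.23 = 1.24^-0.23 = 0.9517
(sin 75°)^0.33 = 0.9659^0.33 = 0.9886
D = 1.42 × 2058 × 62.81 × 0.9517 × 0.9886 = 1.727 × 10^5 m
   = 172.7 km

D ≈ 173 km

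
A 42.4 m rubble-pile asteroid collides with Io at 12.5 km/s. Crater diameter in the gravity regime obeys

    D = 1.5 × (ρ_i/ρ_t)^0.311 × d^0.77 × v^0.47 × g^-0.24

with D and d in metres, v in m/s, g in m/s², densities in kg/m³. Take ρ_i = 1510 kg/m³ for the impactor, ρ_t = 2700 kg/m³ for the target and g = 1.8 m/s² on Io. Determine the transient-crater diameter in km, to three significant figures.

In SI units: v = 12500 m/s.
(ρ_i/ρ_t)^0.311 = (1510/2700)^0.311 = 0.8347
d^0.77 = 42.4^0.77 = 17.91
v^0.47 = 12500^0.47 = 84.25
g^-0.24 = 1.8^-0.24 = 0.8684
D = 1.5 × 0.8347 × 17.91 × 84.25 × 0.8684 = 1641 m
   = 1.641 km

D ≈ 1.64 km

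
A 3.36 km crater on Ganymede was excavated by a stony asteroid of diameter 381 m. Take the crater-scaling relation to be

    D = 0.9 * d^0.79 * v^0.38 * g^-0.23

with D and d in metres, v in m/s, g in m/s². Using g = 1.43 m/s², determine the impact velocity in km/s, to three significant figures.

v ≈ 13.4 km/s

Rearranging for v: v = [D / (0.9 · 381^0.79 · 1.43^-0.23)]^(1/0.38).
D = 3360 m.
381^0.79 = 109.4
1.43^-0.23 = 0.9210
Denominator = 0.9 × 109.4 × 0.9210 = 90.68
D / 90.68 = 3360 / 90.68 = 37.05
v = 37.05^(1/0.38) = 37.05^2.6316 = 13441 m/s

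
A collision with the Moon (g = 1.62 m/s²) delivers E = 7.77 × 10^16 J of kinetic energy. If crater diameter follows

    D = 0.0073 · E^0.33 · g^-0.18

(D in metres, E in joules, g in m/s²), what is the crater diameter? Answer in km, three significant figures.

E^0.33 = (7.77 × 10^16)^0.33 = 3.748 × 10^5
g^-0.18 = 1.62^-0.18 = 0.9168
D = 0.0073 × 3.748 × 10^5 × 0.9168 = 2508 m
   = 2.508 km

D ≈ 2.51 km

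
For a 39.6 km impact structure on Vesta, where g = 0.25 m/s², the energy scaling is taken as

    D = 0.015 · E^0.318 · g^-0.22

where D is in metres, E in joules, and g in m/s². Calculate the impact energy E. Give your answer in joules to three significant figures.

Rearranging: E = [D / (0.015 · g^-0.22)]^(1/0.318).
D = 39600 m.
g^-0.22 = 0.25^-0.22 = 1.357
D / (0.015 × 1.357) = 39600 / (0.02035) = 1.946 × 10^6
E = (1.946 × 10^6)^3.1447 = 5.991 × 10^19 J

E ≈ 5.99 × 10^19 J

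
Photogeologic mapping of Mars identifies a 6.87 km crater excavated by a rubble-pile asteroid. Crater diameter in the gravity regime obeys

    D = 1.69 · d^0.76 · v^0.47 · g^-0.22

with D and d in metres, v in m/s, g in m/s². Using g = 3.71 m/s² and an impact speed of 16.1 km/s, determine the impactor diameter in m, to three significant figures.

Rearranging for d: d = [D / (1.69 · 16100^0.47 · 3.71^-0.22)]^(1/0.76).
D = 6870 m.
16100^0.47 = 94.89
3.71^-0.22 = 0.7494
Denominator = 1.69 × 94.89 × 0.7494 = 120.2
D / 120.2 = 6870 / 120.2 = 57.15
d = 57.15^(1/0.76) = 57.15^1.3158 = 205.1 m

d ≈ 205 m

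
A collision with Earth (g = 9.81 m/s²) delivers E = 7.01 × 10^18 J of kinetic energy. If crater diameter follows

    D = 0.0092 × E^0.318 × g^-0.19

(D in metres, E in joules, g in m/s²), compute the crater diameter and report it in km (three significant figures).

E^0.318 = (7.01 × 10^18)^0.318 = 9.839 × 10^5
g^-0.19 = 9.81^-0.19 = 0.6480
D = 0.0092 × 9.839 × 10^5 × 0.6480 = 5866 m
   = 5.866 km

D ≈ 5.87 km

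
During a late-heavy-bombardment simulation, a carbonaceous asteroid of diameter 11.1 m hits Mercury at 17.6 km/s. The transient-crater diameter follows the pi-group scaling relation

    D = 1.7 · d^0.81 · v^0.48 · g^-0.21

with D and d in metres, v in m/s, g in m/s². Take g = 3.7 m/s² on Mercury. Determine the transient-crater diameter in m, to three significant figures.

In SI units: v = 17600 m/s.
d^0.81 = 11.1^0.81 = 7.026
v^0.48 = 17600^0.48 = 109.1
g^-0.21 = 3.7^-0.21 = 0.7598
D = 1.7 × 7.026 × 109.1 × 0.7598 = 990.1 m

D ≈ 990 m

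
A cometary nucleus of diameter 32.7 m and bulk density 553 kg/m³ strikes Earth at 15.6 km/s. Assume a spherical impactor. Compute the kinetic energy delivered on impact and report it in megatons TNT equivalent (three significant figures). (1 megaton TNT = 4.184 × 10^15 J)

E ≈ 0.294 Mt TNT

v = 15600 m/s.
Mass m = (π/6) ρ d³ = (π/6) × 553 × (32.7)³ = 1.012 × 10^7 kg
E = ½ m v² = 0.5 × 1.012 × 10^7 × (15600)² = 1.231 × 10^15 J
   = 1.231 × 10^15 / 4.184×10^15 = 0.2942 Mt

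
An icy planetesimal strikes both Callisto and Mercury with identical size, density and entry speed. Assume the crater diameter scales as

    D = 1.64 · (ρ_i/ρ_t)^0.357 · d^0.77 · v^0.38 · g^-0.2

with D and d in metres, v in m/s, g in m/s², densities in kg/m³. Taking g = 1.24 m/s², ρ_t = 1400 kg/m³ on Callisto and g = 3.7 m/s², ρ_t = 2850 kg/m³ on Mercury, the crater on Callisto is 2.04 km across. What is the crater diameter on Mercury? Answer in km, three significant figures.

D ≈ 1.27 km

The impactor-only factors (d, v, ρ_i) cancel in the ratio, leaving D_Mercury/D_Callisto = (g_Mercury/g_Callisto)^-0.2 · (ρ_t,Callisto/ρ_t,Mercury)^0.357.
(3.7/1.24)^-0.2 = 2.984^-0.2 = 0.8036
(1400/2850)^0.357 = 0.4912^0.357 = 0.7759
Ratio = 0.8036 × 0.7759 = 0.6235
D_Mercury = 0.6235 × 2.04 km = 1.27 km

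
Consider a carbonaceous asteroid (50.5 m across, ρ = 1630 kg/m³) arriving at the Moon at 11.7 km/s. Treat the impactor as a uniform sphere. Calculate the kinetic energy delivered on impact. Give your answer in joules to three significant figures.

v = 11700 m/s.
Mass m = (π/6) ρ d³ = (π/6) × 1630 × (50.5)³ = 1.099 × 10^8 kg
E = ½ m v² = 0.5 × 1.099 × 10^8 × (11700)² = 7.522 × 10^15 J

E ≈ 7.52 × 10^15 J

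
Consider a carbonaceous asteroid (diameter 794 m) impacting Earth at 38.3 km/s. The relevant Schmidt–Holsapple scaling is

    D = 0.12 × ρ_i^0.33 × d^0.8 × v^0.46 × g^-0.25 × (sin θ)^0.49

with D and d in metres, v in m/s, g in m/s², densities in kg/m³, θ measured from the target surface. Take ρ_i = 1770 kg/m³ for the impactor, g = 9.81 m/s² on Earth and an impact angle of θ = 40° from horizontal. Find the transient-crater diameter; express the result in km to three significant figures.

In SI units: v = 38300 m/s.
ρ_i^0.33 = 1770^0.33 = 11.80
d^0.8 = 794^0.8 = 208.9
v^0.46 = 38300^0.46 = 128.3
g^-0.25 = 9.81^-0.25 = 0.5650
(sin 40°)^0.49 = 0.6428^0.49 = 0.8053
D = 0.12 × 11.80 × 208.9 × 128.3 × 0.5650 × 0.8053 = 17268 m
   = 17.27 km

D ≈ 17.3 km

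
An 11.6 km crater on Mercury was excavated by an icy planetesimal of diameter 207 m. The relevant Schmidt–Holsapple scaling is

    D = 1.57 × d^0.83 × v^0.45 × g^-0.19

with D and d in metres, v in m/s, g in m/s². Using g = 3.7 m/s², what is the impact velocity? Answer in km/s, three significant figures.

v ≈ 36.7 km/s

Rearranging for v: v = [D / (1.57 · 207^0.83 · 3.7^-0.19)]^(1/0.45).
D = 11600 m.
207^0.83 = 83.61
3.7^-0.19 = 0.7799
Denominator = 1.57 × 83.61 × 0.7799 = 102.4
D / 102.4 = 11600 / 102.4 = 113.3
v = 113.3^(1/0.45) = 113.3^2.2222 = 36721 m/s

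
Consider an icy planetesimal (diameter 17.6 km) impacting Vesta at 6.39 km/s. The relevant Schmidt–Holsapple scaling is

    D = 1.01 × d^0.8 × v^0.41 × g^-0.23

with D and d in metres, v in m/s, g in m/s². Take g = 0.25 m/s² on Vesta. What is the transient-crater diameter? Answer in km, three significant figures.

D ≈ 126 km

In SI units: d = 17600 m, v = 6390 m/s.
d^0.8 = 17600^0.8 = 2491
v^0.41 = 6390^0.41 = 36.33
g^-0.23 = 0.25^-0.23 = 1.376
D = 1.01 × 2491 × 36.33 × 1.376 = 1.258 × 10^5 m
   = 125.8 km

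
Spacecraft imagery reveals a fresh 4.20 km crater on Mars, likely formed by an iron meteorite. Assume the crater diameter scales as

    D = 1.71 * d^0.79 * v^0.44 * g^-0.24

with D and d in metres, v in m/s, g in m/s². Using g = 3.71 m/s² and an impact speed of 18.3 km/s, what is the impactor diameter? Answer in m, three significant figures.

Rearranging for d: d = [D / (1.71 · 18300^0.44 · 3.71^-0.24)]^(1/0.79).
D = 4200 m.
18300^0.44 = 75.07
3.71^-0.24 = 0.7300
Denominator = 1.71 × 75.07 × 0.7300 = 93.71
D / 93.71 = 4200 / 93.71 = 44.82
d = 44.82^(1/0.79) = 44.82^1.2658 = 123.1 m

d ≈ 123 m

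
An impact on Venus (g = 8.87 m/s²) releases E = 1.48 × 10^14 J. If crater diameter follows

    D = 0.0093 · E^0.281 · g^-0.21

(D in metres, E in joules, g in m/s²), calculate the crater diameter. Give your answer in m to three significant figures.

D ≈ 56.4 m

E^0.281 = (1.48 × 10^14)^0.281 = 9.591 × 10^3
g^-0.21 = 8.87^-0.21 = 0.6323
D = 0.0093 × 9.591 × 10^3 × 0.6323 = 56.40 m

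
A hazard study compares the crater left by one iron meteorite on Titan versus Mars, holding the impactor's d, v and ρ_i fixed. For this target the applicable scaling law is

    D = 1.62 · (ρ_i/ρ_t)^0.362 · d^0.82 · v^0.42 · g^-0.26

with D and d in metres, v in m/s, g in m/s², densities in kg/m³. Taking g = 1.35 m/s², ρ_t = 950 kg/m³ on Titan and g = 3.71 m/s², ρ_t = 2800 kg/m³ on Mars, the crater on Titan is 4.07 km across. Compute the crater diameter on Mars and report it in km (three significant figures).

The impactor-only factors (d, v, ρ_i) cancel in the ratio, leaving D_Mars/D_Titan = (g_Mars/g_Titan)^-0.26 · (ρ_t,Titan/ρ_t,Mars)^0.362.
(3.71/1.35)^-0.26 = 2.748^-0.26 = 0.7689
(950/2800)^0.362 = 0.3393^0.362 = 0.6762
Ratio = 0.7689 × 0.6762 = 0.5199
D_Mars = 0.5199 × 4.07 km = 2.12 km

D ≈ 2.12 km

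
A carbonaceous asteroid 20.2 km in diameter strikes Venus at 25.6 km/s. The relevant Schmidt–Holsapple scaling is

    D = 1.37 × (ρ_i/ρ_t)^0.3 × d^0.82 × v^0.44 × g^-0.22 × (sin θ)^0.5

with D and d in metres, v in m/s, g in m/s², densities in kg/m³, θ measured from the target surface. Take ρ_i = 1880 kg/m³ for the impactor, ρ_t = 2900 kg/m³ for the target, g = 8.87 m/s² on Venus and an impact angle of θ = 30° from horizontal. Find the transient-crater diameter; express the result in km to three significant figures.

In SI units: d = 20200 m, v = 25600 m/s.
(ρ_i/ρ_t)^0.3 = (1880/2900)^0.3 = 0.8781
d^0.82 = 20200^0.82 = 3391
v^0.44 = 25600^0.44 = 87.02
g^-0.22 = 8.87^-0.22 = 0.6187
(sin 30°)^0.5 = 0.5000^0.5 = 0.7071
D = 1.37 × 0.8781 × 3391 × 87.02 × 0.6187 × 0.7071 = 1.553 × 10^5 m
   = 155.3 km

D ≈ 155 km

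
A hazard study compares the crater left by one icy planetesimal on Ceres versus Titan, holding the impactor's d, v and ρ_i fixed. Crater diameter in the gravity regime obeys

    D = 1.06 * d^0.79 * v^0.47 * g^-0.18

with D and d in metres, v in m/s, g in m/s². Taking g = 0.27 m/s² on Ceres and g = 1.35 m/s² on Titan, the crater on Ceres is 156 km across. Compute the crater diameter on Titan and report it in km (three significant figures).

D ≈ 117 km

All impactor-dependent factors cancel in the ratio, leaving D_Titan/D_Ceres = (g_Titan/g_Ceres)^-0.18.
(1.35/0.27)^-0.18 = 5.000^-0.18 = 0.7485
D_Titan = 0.7485 × 156 km = 117 km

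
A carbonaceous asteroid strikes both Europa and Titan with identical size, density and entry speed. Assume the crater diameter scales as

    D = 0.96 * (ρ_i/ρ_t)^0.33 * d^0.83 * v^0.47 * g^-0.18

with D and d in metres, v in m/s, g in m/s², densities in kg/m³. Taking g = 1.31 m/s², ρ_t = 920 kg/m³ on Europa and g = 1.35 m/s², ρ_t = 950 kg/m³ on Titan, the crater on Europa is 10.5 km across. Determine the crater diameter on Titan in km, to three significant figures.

D ≈ 10.3 km

The impactor-only factors (d, v, ρ_i) cancel in the ratio, leaving D_Titan/D_Europa = (g_Titan/g_Europa)^-0.18 · (ρ_t,Europa/ρ_t,Titan)^0.33.
(1.35/1.31)^-0.18 = 1.031^-0.18 = 0.9945
(920/950)^0.33 = 0.9684^0.33 = 0.9895
Ratio = 0.9945 × 0.9895 = 0.9841
D_Titan = 0.9841 × 10.5 km = 10.3 km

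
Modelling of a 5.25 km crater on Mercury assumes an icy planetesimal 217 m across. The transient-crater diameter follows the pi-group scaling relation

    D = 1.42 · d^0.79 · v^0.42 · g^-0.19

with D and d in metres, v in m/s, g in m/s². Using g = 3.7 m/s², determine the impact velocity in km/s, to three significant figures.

v ≈ 22.8 km/s

Rearranging for v: v = [D / (1.42 · 217^0.79 · 3.7^-0.19)]^(1/0.42).
D = 5250 m.
217^0.79 = 70.11
3.7^-0.19 = 0.7799
Denominator = 1.42 × 70.11 × 0.7799 = 77.64
D / 77.64 = 5250 / 77.64 = 67.62
v = 67.62^(1/0.42) = 67.62^2.381 = 22772 m/s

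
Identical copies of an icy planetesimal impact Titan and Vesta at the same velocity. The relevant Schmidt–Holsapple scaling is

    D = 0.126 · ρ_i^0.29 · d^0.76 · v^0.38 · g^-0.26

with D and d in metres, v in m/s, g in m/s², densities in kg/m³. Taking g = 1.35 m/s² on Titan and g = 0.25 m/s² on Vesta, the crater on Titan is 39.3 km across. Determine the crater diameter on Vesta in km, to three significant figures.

All impactor-dependent factors cancel in the ratio, leaving D_Vesta/D_Titan = (g_Vesta/g_Titan)^-0.26.
(0.25/1.35)^-0.26 = 0.1852^-0.26 = 1.550
D_Vesta = 1.550 × 39.3 km = 60.9 km

D ≈ 60.9 km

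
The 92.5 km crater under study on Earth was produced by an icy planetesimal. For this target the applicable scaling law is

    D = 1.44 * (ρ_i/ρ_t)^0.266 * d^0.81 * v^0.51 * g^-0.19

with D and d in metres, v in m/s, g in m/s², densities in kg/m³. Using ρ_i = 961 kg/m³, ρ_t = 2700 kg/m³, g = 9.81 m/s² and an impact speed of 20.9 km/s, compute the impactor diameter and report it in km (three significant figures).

Rearranging for d: d = [D / (1.44 · (961/2700)^0.266 · 20900^0.51 · 9.81^-0.19)]^(1/0.81).
D = 92500 m.
(961/2700)^0.266 = 0.7597
20900^0.51 = 159.7
9.81^-0.19 = 0.6480
Denominator = 1.44 × 0.7597 × 159.7 × 0.6480 = 113.2
D / 113.2 = 92500 / 113.2 = 817.1
d = 817.1^(1/0.81) = 817.1^1.2346 = 3940 m

d ≈ 3.94 km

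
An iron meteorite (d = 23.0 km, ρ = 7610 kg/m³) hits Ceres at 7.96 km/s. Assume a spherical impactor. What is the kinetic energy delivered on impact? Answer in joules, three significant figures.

d = 23000 m; v = 7960 m/s.
Mass m = (π/6) ρ d³ = (π/6) × 7610 × (23000)³ = 4.848 × 10^16 kg
E = ½ m v² = 0.5 × 4.848 × 10^16 × (7960)² = 1.536 × 10^24 J

E ≈ 1.54 × 10^24 J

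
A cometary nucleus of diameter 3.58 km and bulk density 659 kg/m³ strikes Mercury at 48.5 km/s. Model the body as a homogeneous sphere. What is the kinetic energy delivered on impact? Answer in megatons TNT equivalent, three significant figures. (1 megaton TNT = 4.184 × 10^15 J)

E ≈ 4.45 × 10^6 Mt TNT

d = 3580 m; v = 48500 m/s.
Mass m = (π/6) ρ d³ = (π/6) × 659 × (3580)³ = 1.583 × 10^13 kg
E = ½ m v² = 0.5 × 1.583 × 10^13 × (48500)² = 1.862 × 10^22 J
   = 1.862 × 10^22 / 4.184×10^15 = 4.450 × 10^6 Mt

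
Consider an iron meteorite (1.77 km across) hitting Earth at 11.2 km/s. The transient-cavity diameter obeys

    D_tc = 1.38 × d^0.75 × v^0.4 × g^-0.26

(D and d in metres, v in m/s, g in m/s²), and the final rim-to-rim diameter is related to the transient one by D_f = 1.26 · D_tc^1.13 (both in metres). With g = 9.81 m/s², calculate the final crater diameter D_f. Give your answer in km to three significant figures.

In SI: d = 1770 m, v = 11200 m/s.
d^0.75 = 1770^0.75 = 272.9
v^0.4 = 11200^0.4 = 41.66
g^-0.26 = 9.81^-0.26 = 0.5523
D_tc = 1.38 × 272.9 × 41.66 × 0.5523 = 8665 m
D_f = 1.26 × (8665)^1.13 = 35485 m
     = 35.49 km

D_f ≈ 35.5 km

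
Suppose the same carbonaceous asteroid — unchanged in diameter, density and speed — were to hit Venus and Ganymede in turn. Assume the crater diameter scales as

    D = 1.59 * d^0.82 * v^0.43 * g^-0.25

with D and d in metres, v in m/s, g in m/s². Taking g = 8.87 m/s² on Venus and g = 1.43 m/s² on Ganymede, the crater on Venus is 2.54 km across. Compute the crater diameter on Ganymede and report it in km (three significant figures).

D ≈ 4.01 km

All impactor-dependent factors cancel in the ratio, leaving D_Ganymede/D_Venus = (g_Ganymede/g_Venus)^-0.25.
(1.43/8.87)^-0.25 = 0.1612^-0.25 = 1.578
D_Ganymede = 1.578 × 2.54 km = 4.01 km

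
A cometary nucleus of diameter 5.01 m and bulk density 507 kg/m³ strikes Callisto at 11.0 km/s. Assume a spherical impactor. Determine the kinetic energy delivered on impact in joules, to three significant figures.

v = 11000 m/s.
Mass m = (π/6) ρ d³ = (π/6) × 507 × (5.01)³ = 3.338 × 10^4 kg
E = ½ m v² = 0.5 × 3.338 × 10^4 × (11000)² = 2.019 × 10^12 J

E ≈ 2.02 × 10^12 J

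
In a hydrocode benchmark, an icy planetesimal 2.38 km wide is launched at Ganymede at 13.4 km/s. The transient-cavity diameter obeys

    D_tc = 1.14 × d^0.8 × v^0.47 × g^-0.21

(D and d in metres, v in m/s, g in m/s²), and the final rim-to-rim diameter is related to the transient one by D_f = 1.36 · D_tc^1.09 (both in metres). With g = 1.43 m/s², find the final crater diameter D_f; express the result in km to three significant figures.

In SI: d = 2380 m, v = 13400 m/s.
d^0.8 = 2380^0.8 = 502.6
v^0.47 = 13400^0.47 = 87.04
g^-0.21 = 1.43^-0.21 = 0.9276
D_tc = 1.14 × 502.6 × 87.04 × 0.9276 = 46260 m
D_f = 1.36 × (46260)^1.09 = 1.654 × 10^5 m
     = 165.4 km

D_f ≈ 165 km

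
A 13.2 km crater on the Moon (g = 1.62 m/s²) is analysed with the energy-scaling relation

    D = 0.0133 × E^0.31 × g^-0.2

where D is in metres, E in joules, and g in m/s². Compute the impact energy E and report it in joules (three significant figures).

E ≈ 3.02 × 10^19 J

Rearranging: E = [D / (0.0133 · g^-0.2)]^(1/0.31).
D = 13200 m.
g^-0.2 = 1.62^-0.2 = 0.9080
D / (0.0133 × 0.9080) = 13200 / (0.01208) = 1.093 × 10^6
E = (1.093 × 10^6)^3.2258 = 3.016 × 10^19 J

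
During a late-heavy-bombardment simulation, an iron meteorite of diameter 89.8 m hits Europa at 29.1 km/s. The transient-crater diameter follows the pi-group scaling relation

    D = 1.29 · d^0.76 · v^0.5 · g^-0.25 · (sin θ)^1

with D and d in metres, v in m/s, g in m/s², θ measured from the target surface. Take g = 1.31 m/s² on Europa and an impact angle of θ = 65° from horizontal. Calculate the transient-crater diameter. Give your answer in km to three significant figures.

D ≈ 5.69 km

In SI units: v = 29100 m/s.
d^0.76 = 89.8^0.76 = 30.51
v^0.5 = 29100^0.5 = 170.6
g^-0.25 = 1.31^-0.25 = 0.9347
(sin 65°)^1 = 0.9063^1 = 0.9063
D = 1.29 × 30.51 × 170.6 × 0.9347 × 0.9063 = 5688 m
   = 5.688 km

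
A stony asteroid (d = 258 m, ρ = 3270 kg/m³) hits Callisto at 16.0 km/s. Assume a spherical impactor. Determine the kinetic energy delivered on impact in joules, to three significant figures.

v = 16000 m/s.
Mass m = (π/6) ρ d³ = (π/6) × 3270 × (258)³ = 2.940 × 10^10 kg
E = ½ m v² = 0.5 × 2.940 × 10^10 × (16000)² = 3.763 × 10^18 J

E ≈ 3.76 × 10^18 J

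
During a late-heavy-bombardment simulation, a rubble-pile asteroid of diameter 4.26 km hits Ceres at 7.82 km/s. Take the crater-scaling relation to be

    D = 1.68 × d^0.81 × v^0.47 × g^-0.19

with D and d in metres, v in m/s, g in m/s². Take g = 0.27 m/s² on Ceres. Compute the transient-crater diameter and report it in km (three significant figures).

In SI units: d = 4260 m, v = 7820 m/s.
d^0.81 = 4260^0.81 = 870.6
v^0.47 = 7820^0.47 = 67.58
g^-0.19 = 0.27^-0.19 = 1.282
D = 1.68 × 870.6 × 67.58 × 1.282 = 1.267 × 10^5 m
   = 126.7 km

D ≈ 127 km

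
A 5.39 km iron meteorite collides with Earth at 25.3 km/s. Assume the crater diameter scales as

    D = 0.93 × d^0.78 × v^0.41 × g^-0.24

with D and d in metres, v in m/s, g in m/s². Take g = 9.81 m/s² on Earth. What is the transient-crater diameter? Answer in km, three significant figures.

In SI units: d = 5390 m, v = 25300 m/s.
d^0.78 = 5390^0.78 = 814.0
v^0.41 = 25300^0.41 = 63.87
g^-0.24 = 9.81^-0.24 = 0.5781
D = 0.93 × 814.0 × 63.87 × 0.5781 = 27952 m
   = 27.95 km

D ≈ 28.0 km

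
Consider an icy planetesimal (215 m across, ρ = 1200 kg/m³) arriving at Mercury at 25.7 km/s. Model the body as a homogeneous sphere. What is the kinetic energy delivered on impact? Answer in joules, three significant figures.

E ≈ 2.06 × 10^18 J

v = 25700 m/s.
Mass m = (π/6) ρ d³ = (π/6) × 1200 × (215)³ = 6.244 × 10^9 kg
E = ½ m v² = 0.5 × 6.244 × 10^9 × (25700)² = 2.062 × 10^18 J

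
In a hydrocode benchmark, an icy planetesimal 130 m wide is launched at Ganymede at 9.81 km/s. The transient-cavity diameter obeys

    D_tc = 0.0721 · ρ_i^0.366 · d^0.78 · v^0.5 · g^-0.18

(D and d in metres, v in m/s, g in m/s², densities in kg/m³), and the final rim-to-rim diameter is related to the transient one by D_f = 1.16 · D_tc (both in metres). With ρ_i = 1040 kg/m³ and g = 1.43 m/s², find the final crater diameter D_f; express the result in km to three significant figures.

D_f ≈ 4.40 km

v = 9810 m/s.
ρ_i^0.366 = 1040^0.366 = 12.71
d^0.78 = 130^0.78 = 44.55
v^0.5 = 9810^0.5 = 99.05
g^-0.18 = 1.43^-0.18 = 0.9376
D_tc = 0.0721 × 12.71 × 44.55 × 99.05 × 0.9376 = 3791 m
D_f = 1.16 × 3791 = 4398 m
     = 4.398 km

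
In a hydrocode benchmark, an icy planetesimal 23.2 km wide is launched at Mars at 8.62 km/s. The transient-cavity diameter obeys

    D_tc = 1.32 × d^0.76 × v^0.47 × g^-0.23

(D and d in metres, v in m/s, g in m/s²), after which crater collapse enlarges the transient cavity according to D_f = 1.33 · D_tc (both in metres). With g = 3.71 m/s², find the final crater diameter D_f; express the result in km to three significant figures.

In SI: d = 23200 m, v = 8620 m/s.
d^0.76 = 23200^0.76 = 2079
v^0.47 = 8620^0.47 = 70.74
g^-0.23 = 3.71^-0.23 = 0.7397
D_tc = 1.32 × 2079 × 70.74 × 0.7397 = 1.436 × 10^5 m
D_f = 1.33 × 1.436 × 10^5 = 1.910 × 10^5 m
     = 191.0 km

D_f ≈ 191 km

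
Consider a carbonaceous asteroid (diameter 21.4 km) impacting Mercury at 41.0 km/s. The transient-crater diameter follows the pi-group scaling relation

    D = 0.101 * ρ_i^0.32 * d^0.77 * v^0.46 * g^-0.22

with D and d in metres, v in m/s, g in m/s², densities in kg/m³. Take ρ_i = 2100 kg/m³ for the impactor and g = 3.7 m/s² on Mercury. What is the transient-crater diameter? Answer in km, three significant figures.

D ≈ 250 km

In SI units: d = 21400 m, v = 41000 m/s.
ρ_i^0.32 = 2100^0.32 = 11.56
d^0.77 = 21400^0.77 = 2160
v^0.46 = 41000^0.46 = 132.4
g^-0.22 = 3.7^-0.22 = 0.7499
D = 0.101 × 11.56 × 2160 × 132.4 × 0.7499 = 2.504 × 10^5 m
   = 250.4 km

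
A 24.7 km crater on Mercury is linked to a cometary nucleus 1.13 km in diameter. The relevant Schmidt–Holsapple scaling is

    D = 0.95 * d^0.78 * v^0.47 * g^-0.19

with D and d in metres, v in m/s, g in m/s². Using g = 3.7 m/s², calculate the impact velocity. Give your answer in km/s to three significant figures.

Rearranging for v: v = [D / (0.95 · 1130^0.78 · 3.7^-0.19)]^(1/0.47).
D = 24700 m.
1130^0.78 = 240.7
3.7^-0.19 = 0.7799
Denominator = 0.95 × 240.7 × 0.7799 = 178.3
D / 178.3 = 24700 / 178.3 = 138.5
v = 138.5^(1/0.47) = 138.5^2.1277 = 36005 m/s

v ≈ 36.0 km/s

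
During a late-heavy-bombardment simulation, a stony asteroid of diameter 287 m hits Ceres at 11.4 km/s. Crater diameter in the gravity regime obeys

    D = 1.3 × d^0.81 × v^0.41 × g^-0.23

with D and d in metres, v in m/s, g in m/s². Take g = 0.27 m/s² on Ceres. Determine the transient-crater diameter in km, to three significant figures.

In SI units: v = 11400 m/s.
d^0.81 = 287^0.81 = 97.92
v^0.41 = 11400^0.41 = 46.06
g^-0.23 = 0.27^-0.23 = 1.351
D = 1.3 × 97.92 × 46.06 × 1.351 = 7921 m
   = 7.921 km

D ≈ 7.92 km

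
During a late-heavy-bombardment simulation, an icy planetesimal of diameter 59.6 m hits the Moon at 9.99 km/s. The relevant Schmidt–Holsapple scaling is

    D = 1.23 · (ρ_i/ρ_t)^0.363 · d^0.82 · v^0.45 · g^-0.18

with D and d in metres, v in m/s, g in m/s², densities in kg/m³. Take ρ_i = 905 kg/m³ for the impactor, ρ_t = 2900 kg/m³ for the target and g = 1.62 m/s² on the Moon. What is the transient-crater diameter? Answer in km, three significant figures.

D ≈ 1.33 km

In SI units: v = 9990 m/s.
(ρ_i/ρ_t)^0.363 = (905/2900)^0.363 = 0.6553
d^0.82 = 59.6^0.82 = 28.56
v^0.45 = 9990^0.45 = 63.07
g^-0.18 = 1.62^-0.18 = 0.9168
D = 1.23 × 0.6553 × 28.56 × 63.07 × 0.9168 = 1331 m
   = 1.331 km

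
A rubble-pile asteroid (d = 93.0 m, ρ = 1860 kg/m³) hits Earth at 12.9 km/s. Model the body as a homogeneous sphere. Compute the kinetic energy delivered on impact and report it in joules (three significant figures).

E ≈ 6.52 × 10^16 J

v = 12900 m/s.
Mass m = (π/6) ρ d³ = (π/6) × 1860 × (93)³ = 7.834 × 10^8 kg
E = ½ m v² = 0.5 × 7.834 × 10^8 × (12900)² = 6.518 × 10^16 J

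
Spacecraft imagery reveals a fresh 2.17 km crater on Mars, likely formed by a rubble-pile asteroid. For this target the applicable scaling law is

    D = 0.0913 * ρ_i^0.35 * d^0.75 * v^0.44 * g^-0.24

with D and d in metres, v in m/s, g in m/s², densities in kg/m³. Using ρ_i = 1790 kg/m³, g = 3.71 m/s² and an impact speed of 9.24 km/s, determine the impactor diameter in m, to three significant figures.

d ≈ 149 m

Rearranging for d: d = [D / (0.0913 · 1790^0.35 · 9240^0.44 · 3.71^-0.24)]^(1/0.75).
D = 2170 m.
1790^0.35 = 13.76
9240^0.44 = 55.58
3.71^-0.24 = 0.7300
Denominator = 0.0913 × 13.76 × 55.58 × 0.7300 = 50.97
D / 50.97 = 2170 / 50.97 = 42.57
d = 42.57^(1/0.75) = 42.57^1.3333 = 148.6 m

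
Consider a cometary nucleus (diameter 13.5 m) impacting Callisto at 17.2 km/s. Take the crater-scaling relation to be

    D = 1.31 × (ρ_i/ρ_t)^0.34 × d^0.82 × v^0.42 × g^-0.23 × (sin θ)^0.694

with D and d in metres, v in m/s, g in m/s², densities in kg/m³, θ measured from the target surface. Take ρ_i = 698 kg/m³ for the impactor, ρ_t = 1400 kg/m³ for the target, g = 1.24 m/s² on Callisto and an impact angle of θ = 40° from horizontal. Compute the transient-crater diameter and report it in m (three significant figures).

D ≈ 368 m

In SI units: v = 17200 m/s.
(ρ_i/ρ_t)^0.34 = (698/1400)^0.34 = 0.7893
d^0.82 = 13.5^0.82 = 8.450
v^0.42 = 17200^0.42 = 60.11
g^-0.23 = 1.24^-0.23 = 0.9517
(sin 40°)^0.694 = 0.6428^0.694 = 0.7359
D = 1.31 × 0.7893 × 8.450 × 60.11 × 0.9517 × 0.7359 = 367.8 m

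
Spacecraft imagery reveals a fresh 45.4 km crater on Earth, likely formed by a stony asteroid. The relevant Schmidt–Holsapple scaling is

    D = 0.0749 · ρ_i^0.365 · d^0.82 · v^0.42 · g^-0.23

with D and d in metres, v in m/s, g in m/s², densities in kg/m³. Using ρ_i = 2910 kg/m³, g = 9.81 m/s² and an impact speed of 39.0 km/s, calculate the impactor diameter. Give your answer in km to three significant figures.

Rearranging for d: d = [D / (0.0749 · 2910^0.365 · 39000^0.42 · 9.81^-0.23)]^(1/0.82).
D = 45400 m.
2910^0.365 = 18.38
39000^0.42 = 84.77
9.81^-0.23 = 0.5914
Denominator = 0.0749 × 18.38 × 84.77 × 0.5914 = 69.02
D / 69.02 = 45400 / 69.02 = 657.8
d = 657.8^(1/0.82) = 657.8^1.2195 = 2733 m

d ≈ 2.73 km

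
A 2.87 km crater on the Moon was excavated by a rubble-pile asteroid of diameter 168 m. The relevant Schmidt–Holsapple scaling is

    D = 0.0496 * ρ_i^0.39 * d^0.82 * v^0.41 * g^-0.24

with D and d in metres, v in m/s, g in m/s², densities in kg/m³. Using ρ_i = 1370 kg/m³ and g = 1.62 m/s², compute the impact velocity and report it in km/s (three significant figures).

v ≈ 20.1 km/s

Rearranging for v: v = [D / (0.0496 · 1370^0.39 · 168^0.82 · 1.62^-0.24)]^(1/0.41).
D = 2870 m.
1370^0.39 = 16.72
168^0.82 = 66.80
1.62^-0.24 = 0.8907
Denominator = 0.0496 × 16.72 × 66.80 × 0.8907 = 49.34
D / 49.34 = 2870 / 49.34 = 58.17
v = 58.17^(1/0.41) = 58.17^2.439 = 20142 m/s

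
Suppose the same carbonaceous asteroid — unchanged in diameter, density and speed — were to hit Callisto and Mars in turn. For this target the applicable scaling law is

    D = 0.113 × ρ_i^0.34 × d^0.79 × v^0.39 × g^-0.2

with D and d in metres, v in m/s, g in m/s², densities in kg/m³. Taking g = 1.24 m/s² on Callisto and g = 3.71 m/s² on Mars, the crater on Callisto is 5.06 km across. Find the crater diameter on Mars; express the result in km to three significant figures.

D ≈ 4.06 km

All impactor-dependent factors cancel in the ratio, leaving D_Mars/D_Callisto = (g_Mars/g_Callisto)^-0.2.
(3.71/1.24)^-0.2 = 2.992^-0.2 = 0.8032
D_Mars = 0.8032 × 5.06 km = 4.06 km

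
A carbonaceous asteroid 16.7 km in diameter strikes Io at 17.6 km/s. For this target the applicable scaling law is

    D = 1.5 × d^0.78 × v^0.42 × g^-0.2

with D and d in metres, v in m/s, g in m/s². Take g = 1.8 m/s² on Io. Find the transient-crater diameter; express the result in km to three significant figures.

In SI units: d = 16700 m, v = 17600 m/s.
d^0.78 = 16700^0.78 = 1967
v^0.42 = 17600^0.42 = 60.69
g^-0.2 = 1.8^-0.2 = 0.8891
D = 1.5 × 1967 × 60.69 × 0.8891 = 1.592 × 10^5 m
   = 159.2 km

D ≈ 159 km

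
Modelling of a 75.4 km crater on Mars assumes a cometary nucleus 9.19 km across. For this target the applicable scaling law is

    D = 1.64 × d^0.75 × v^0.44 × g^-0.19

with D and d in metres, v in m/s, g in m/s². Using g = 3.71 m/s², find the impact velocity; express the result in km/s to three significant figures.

Rearranging for v: v = [D / (1.64 · 9190^0.75 · 3.71^-0.19)]^(1/0.44).
D = 75400 m.
9190^0.75 = 938.6
3.71^-0.19 = 0.7795
Denominator = 1.64 × 938.6 × 0.7795 = 1200
D / 1200 = 75400 / 1200 = 62.83
v = 62.83^(1/0.44) = 62.83^2.2727 = 12209 m/s

v ≈ 12.2 km/s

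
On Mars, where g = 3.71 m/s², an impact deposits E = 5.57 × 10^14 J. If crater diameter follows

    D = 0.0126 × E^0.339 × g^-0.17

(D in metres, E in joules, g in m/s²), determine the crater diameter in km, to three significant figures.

D ≈ 1.01 km

E^0.339 = (5.57 × 10^14)^0.339 = 9.973 × 10^4
g^-0.17 = 3.71^-0.17 = 0.8002
D = 0.0126 × 9.973 × 10^4 × 0.8002 = 1006 m
   = 1.006 km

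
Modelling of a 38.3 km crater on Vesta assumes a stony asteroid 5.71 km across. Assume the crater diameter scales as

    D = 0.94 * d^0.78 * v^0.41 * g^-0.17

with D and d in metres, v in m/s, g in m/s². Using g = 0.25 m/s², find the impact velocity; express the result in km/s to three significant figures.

v ≈ 7.04 km/s

Rearranging for v: v = [D / (0.94 · 5710^0.78 · 0.25^-0.17)]^(1/0.41).
D = 38300 m.
5710^0.78 = 851.5
0.25^-0.17 = 1.266
Denominator = 0.94 × 851.5 × 1.266 = 1013
D / 1013 = 38300 / 1013 = 37.81
v = 37.81^(1/0.41) = 37.81^2.439 = 7043 m/s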